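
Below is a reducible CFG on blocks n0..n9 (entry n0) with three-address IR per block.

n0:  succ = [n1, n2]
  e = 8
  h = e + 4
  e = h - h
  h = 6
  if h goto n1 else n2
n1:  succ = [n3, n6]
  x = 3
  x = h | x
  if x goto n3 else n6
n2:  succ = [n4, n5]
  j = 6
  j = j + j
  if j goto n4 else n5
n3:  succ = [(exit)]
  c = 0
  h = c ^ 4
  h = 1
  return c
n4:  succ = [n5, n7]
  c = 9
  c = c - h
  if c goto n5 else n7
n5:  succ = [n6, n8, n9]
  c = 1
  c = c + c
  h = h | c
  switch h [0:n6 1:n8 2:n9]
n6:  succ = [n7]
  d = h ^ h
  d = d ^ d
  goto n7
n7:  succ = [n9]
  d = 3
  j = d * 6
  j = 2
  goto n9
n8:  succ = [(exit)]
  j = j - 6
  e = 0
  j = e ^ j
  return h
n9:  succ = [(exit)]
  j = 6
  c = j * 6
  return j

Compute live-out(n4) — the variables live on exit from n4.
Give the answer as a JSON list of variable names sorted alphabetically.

Block summaries:
  n0: def={e,h} ue=∅
  n1: def={x} ue={h}
  n2: def={j} ue=∅
  n3: def={c,h} ue=∅
  n4: def={c} ue={h}
  n5: def={c,h} ue={h}
  n6: def={d} ue={h}
  n7: def={d,j} ue=∅
  n8: def={e,j} ue={h,j}
  n9: def={c,j} ue=∅

Live sets:
  n0: in=∅ out={h}
  n1: in={h} out={h}
  n2: in={h} out={h,j}
  n3: in=∅ out=∅
  n4: in={h,j} out={h,j}
  n5: in={h,j} out={h,j}
  n6: in={h} out=∅
  n7: in=∅ out=∅
  n8: in={h,j} out=∅
  n9: in=∅ out=∅

live-out(n4) = ["h", "j"]

Answer: ["h", "j"]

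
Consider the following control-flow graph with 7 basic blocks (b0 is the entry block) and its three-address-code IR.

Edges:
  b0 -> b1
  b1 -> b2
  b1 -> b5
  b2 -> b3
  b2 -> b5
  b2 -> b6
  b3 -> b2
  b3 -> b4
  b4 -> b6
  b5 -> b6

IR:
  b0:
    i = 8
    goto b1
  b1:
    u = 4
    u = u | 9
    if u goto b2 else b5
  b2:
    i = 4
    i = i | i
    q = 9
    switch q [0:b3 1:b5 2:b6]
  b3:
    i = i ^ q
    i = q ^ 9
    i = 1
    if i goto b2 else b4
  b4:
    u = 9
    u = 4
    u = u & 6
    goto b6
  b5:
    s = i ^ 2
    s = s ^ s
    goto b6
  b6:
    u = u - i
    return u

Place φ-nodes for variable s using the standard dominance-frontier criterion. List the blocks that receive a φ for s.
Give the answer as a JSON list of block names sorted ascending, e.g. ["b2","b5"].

Answer: ["b6"]

Analysis:
idom tree: b1←b0 b2←b1 b3←b2 b4←b3 b5←b1 b6←b1
Join-block Dom:
  b2: preds {b1,b3}: {b0,b1} ∩ {b0,b1,b2,b3} = {b0,b1}; idom=b1
  b5: preds {b1,b2}: {b0,b1} ∩ {b0,b1,b2} = {b0,b1}; idom=b1
  b6: preds {b2,b4,b5}: {b0,b1,b2} ∩ {b0,b1,b2,b3,b4} ∩ {b0,b1,b5} = {b0,b1}; idom=b1

DF walk-up:
  join b2 pred b1: · stop@b1
  join b2 pred b3: b3→b2 stop@b1
  join b5 pred b1: · stop@b1
  join b5 pred b2: b2 stop@b1
  join b6 pred b2: b2 stop@b1
  join b6 pred b4: b4→b3→b2 stop@b1
  join b6 pred b5: b5 stop@b1
  b0: DF=∅
  b1: DF=∅
  b2: DF={b2,b5,b6}
  b3: DF={b2,b6}
  b4: DF={b6}
  b5: DF={b6}
  b6: DF=∅

φ for s: defs {b5}
  DF⁺ = {b6}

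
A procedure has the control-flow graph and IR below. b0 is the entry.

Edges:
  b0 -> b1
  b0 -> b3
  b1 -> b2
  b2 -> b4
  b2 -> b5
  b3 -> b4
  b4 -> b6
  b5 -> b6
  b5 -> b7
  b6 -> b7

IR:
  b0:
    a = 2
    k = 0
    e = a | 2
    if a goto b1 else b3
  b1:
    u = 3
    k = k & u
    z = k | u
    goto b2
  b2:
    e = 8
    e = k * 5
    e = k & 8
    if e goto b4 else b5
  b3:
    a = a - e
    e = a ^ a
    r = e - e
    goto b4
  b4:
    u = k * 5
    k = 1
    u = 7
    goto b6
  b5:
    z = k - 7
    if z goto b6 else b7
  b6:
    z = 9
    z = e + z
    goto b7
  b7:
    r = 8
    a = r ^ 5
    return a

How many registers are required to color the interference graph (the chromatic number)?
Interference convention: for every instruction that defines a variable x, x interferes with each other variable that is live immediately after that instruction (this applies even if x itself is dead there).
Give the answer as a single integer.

def/use:
  b0: {a,e,k} / ∅
  b1: {k,u,z} / {k}
  b2: {e} / {k}
  b3: {a,e,r} / {a,e}
  b4: {k,u} / {k}
  b5: {z} / {k}
  b6: {z} / {e}
  b7: {a,r} / ∅

Liveness:
  b0: in=∅ out={a,e,k}
  b1: in={k} out={k}
  b2: in={k} out={e,k}
  b3: in={a,e,k} out={e,k}
  b4: in={e,k} out={e}
  b5: in={e,k} out={e}
  b6: in={e} out=∅
  b7: in=∅ out=∅

Conflict graph:
  a — {e,k}
  e — {a,k,r,u,z}
  k — {a,e,r,u,z}
  r — {e,k}
  u — {e,k}
  z — {e,k}

Registers:
  clique {a,e,k} ⇒ need ≥ 3
  3-colouring: r0={e}  r1={k}  r2={a,r,u,z}
  χ = 3

Answer: 3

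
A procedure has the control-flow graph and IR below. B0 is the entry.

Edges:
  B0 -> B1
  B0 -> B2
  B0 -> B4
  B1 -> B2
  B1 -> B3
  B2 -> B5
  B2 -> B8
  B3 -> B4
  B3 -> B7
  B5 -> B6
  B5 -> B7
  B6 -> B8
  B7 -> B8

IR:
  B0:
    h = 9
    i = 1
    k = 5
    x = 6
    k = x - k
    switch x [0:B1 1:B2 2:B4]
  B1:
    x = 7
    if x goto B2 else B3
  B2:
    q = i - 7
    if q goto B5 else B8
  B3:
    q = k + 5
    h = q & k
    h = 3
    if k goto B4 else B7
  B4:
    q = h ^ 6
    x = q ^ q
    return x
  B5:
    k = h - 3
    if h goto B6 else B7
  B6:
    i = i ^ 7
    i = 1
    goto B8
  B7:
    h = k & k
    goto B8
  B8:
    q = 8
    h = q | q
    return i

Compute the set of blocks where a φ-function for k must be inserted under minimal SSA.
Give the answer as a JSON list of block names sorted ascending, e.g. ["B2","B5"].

Answer: ["B7", "B8"]

Analysis:
idom tree: B1←B0 B2←B0 B3←B1 B4←B0 B5←B2 B6←B5 B7←B0 B8←B0
Dom at joins:
  B2: preds {B0,B1}: {B0} ∩ {B0,B1} = {B0}; idom=B0
  B4: preds {B0,B3}: {B0} ∩ {B0,B1,B3} = {B0}; idom=B0
  B7: preds {B3,B5}: {B0,B1,B3} ∩ {B0,B2,B5} = {B0}; idom=B0
  B8: preds {B2,B6,B7}: {B0,B2} ∩ {B0,B2,B5,B6} ∩ {B0,B7} = {B0}; idom=B0

DF walk-up:
  B2←B0: walk · to B0
  B2←B1: walk B1 to B0
  B4←B0: walk · to B0
  B4←B3: walk B3→B1 to B0
  B7←B3: walk B3→B1 to B0
  B7←B5: walk B5→B2 to B0
  B8←B2: walk B2 to B0
  B8←B6: walk B6→B5→B2 to B0
  B8←B7: walk B7 to B0
  B0 → ∅
  B1 → {B2,B4,B7}
  B2 → {B7,B8}
  B3 → {B4,B7}
  B4 → ∅
  B5 → {B7,B8}
  B6 → {B8}
  B7 → {B8}
  B8 → ∅

φ for k: defs {B0,B5}
  DF⁺ = {B7,B8}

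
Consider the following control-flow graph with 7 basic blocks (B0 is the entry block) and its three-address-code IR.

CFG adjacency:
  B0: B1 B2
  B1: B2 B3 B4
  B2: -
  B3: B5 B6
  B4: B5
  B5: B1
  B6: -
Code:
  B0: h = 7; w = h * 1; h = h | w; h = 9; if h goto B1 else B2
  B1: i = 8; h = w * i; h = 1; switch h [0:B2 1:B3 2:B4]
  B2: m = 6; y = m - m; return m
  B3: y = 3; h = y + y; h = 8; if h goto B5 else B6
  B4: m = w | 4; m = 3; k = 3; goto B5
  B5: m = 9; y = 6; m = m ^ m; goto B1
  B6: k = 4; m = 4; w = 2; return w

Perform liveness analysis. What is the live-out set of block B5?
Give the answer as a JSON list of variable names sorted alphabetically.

def/use:
  B0: def={h,w} ue=∅
  B1: def={h,i} ue={w}
  B2: def={m,y} ue=∅
  B3: def={h,y} ue=∅
  B4: def={k,m} ue={w}
  B5: def={m,y} ue=∅
  B6: def={k,m,w} ue=∅

Backward fixpoint:
  B0 li=∅ lo={w}
  B1 li={w} lo={w}
  B2 li=∅ lo=∅
  B3 li={w} lo={w}
  B4 li={w} lo={w}
  B5 li={w} lo={w}
  B6 li=∅ lo=∅

live-out(B5) = ["w"]

Answer: ["w"]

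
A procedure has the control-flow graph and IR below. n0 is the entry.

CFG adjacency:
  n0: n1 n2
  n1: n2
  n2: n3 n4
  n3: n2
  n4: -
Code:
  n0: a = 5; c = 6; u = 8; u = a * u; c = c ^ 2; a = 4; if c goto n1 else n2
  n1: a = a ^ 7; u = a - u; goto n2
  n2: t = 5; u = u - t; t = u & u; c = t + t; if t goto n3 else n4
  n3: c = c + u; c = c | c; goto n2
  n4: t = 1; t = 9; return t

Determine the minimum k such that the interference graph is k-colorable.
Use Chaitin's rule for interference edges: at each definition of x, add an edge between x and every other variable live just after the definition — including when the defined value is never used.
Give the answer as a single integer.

Answer: 3

Working:
Per-block:
  n0: def={a,c,u} ue=∅
  n1: def={a,u} ue={a,u}
  n2: def={c,t,u} ue={u}
  n3: def={c} ue={c,u}
  n4: def={t} ue=∅

Live sets:
  live n0: ∅→{a,u}
  live n1: {a,u}→{u}
  live n2: {u}→{c,u}
  live n3: {c,u}→{u}
  live n4: ∅→∅

Interfere edges:
  a: {c,u}
  c: {a,t,u}
  t: {c,u}
  u: {a,c,t}

Colouring:
  {a,c,u} pairwise interfere (3-clique) ⇒ χ ≥ 3
  assign a→r2 c→r0 t→r2 u→r1 — no edge inside a register ⇒ χ ≤ 3
  χ = 3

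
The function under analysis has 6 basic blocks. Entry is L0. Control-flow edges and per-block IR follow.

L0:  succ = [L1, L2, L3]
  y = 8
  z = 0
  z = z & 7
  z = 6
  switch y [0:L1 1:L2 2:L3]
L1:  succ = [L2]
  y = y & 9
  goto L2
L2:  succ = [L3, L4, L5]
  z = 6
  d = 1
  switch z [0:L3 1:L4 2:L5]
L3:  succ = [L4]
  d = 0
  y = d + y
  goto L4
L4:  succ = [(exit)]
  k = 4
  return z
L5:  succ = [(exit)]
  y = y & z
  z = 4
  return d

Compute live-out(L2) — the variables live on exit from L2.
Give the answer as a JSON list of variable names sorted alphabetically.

Answer: ["d", "y", "z"]

Working:
Block summaries:
  L0: {y,z} / ∅
  L1: {y} / {y}
  L2: {d,z} / ∅
  L3: {d,y} / {y}
  L4: {k} / {z}
  L5: {y,z} / {d,y,z}

Backward fixpoint:
  L0: in=∅ out={y,z}
  L1: in={y} out={y}
  L2: in={y} out={d,y,z}
  L3: in={y,z} out={z}
  L4: in={z} out=∅
  L5: in={d,y,z} out=∅

live-out(L2) = ["d", "y", "z"]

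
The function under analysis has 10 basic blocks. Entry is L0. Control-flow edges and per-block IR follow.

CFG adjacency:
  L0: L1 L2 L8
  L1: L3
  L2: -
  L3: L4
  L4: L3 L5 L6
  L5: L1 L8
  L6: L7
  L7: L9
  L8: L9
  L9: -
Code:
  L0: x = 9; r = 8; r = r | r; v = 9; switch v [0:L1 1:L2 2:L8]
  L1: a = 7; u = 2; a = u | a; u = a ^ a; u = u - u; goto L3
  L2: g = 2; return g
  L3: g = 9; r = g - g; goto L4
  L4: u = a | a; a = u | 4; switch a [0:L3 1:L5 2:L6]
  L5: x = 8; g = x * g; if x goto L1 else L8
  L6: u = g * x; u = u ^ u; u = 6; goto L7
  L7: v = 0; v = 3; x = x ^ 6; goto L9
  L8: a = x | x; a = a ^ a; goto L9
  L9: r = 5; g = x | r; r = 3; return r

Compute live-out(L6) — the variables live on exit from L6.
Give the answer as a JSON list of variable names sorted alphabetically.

Answer: ["x"]

Analysis:
def/use:
  L0 def {r,v,x} use ∅
  L1 def {a,u} use ∅
  L2 def {g} use ∅
  L3 def {g,r} use ∅
  L4 def {a,u} use {a}
  L5 def {g,x} use {g}
  L6 def {u} use {g,x}
  L7 def {v,x} use {x}
  L8 def {a} use {x}
  L9 def {g,r} use {x}

Live sets:
  L0: in=∅ out={x}
  L1: in={x} out={a,x}
  L2: in=∅ out=∅
  L3: in={a,x} out={a,g,x}
  L4: in={a,g,x} out={a,g,x}
  L5: in={g} out={x}
  L6: in={g,x} out={x}
  L7: in={x} out={x}
  L8: in={x} out={x}
  L9: in={x} out=∅

live-out(L6) = ["x"]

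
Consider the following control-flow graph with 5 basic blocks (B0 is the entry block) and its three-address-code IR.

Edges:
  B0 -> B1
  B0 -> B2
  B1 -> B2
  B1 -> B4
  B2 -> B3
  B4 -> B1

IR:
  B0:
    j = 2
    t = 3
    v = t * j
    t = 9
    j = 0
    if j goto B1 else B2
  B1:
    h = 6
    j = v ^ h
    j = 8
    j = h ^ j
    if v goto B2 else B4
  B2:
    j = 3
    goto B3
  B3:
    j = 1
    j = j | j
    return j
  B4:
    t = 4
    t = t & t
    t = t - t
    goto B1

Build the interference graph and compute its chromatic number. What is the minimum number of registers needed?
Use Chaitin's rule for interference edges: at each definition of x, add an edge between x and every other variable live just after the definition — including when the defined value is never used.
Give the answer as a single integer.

Block summaries:
  B0 def {j,t,v} use ∅
  B1 def {h,j} use {v}
  B2 def {j} use ∅
  B3 def {j} use ∅
  B4 def {t} use ∅

Live sets:
  live B0: ∅→{v}
  live B1: {v}→{v}
  live B2: ∅→∅
  live B3: ∅→∅
  live B4: {v}→{v}

Interference:
  h↔{j,v}
  j↔{h,t,v}
  t↔{j,v}
  v↔{h,j,t}

Colouring:
  lower bound: {h,j,v} mutually conflict ⇒ χ ≥ 3
  assign h→r2 j→r0 t→r2 v→r1 — no edge inside a register ⇒ χ ≤ 3
  χ = 3

Answer: 3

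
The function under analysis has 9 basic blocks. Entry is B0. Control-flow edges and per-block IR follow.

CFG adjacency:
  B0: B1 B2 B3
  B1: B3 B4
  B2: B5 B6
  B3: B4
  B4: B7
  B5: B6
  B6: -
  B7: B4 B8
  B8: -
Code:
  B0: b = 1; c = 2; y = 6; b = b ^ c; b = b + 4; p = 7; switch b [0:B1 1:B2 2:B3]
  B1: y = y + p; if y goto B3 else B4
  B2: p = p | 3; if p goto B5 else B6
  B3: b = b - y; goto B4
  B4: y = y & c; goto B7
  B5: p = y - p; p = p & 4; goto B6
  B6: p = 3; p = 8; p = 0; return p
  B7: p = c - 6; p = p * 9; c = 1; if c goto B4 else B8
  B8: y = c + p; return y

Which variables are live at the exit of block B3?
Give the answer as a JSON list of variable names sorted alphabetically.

Per-block:
  B0: {b,c,p,y} / ∅
  B1: {y} / {p,y}
  B2: {p} / {p}
  B3: {b} / {b,y}
  B4: {y} / {c,y}
  B5: {p} / {p,y}
  B6: {p} / ∅
  B7: {c,p} / {c}
  B8: {y} / {c,p}

Live sets:
  live B0: ∅→{b,c,p,y}
  live B1: {b,c,p,y}→{b,c,y}
  live B2: {p,y}→{p,y}
  live B3: {b,c,y}→{c,y}
  live B4: {c,y}→{c,y}
  live B5: {p,y}→∅
  live B6: ∅→∅
  live B7: {c,y}→{c,p,y}
  live B8: {c,p}→∅

live-out(B3) = ["c", "y"]

Answer: ["c", "y"]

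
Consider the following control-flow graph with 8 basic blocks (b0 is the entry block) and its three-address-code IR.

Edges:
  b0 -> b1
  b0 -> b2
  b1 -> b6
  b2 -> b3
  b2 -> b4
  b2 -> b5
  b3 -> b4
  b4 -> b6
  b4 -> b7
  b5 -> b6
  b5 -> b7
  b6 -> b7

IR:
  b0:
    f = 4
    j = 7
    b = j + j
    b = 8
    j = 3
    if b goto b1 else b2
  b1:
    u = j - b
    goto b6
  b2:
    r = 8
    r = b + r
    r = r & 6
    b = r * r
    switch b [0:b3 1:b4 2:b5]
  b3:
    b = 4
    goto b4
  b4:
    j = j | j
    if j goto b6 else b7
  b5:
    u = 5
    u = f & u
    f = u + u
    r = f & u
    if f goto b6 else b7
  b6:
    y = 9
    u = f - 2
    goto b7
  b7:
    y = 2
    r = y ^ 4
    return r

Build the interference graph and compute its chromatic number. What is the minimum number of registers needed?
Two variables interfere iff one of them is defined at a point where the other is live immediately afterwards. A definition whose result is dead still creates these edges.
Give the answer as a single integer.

def/use:
  b0 def {b,f,j} use ∅
  b1 def {u} use {b,j}
  b2 def {b,r} use {b}
  b3 def {b} use ∅
  b4 def {j} use {j}
  b5 def {f,r,u} use {f}
  b6 def {u,y} use {f}
  b7 def {r,y} use ∅

Liveness:
  live b0: ∅→{b,f,j}
  live b1: {b,f,j}→{f}
  live b2: {b,f,j}→{f,j}
  live b3: {f,j}→{f,j}
  live b4: {f,j}→{f}
  live b5: {f}→{f}
  live b6: {f}→∅
  live b7: ∅→∅

Interfere edges:
  b: {f,j,r}
  f: {b,j,r,u,y}
  j: {b,f,r}
  r: {b,f,j}
  u: {f}
  y: {f}

Colouring:
  {b,f,j,r} pairwise interfere (4-clique) ⇒ χ ≥ 4
  4-colouring: r0={f}  r1={b,u,y}  r2={j}  r3={r}
  χ = 4

Answer: 4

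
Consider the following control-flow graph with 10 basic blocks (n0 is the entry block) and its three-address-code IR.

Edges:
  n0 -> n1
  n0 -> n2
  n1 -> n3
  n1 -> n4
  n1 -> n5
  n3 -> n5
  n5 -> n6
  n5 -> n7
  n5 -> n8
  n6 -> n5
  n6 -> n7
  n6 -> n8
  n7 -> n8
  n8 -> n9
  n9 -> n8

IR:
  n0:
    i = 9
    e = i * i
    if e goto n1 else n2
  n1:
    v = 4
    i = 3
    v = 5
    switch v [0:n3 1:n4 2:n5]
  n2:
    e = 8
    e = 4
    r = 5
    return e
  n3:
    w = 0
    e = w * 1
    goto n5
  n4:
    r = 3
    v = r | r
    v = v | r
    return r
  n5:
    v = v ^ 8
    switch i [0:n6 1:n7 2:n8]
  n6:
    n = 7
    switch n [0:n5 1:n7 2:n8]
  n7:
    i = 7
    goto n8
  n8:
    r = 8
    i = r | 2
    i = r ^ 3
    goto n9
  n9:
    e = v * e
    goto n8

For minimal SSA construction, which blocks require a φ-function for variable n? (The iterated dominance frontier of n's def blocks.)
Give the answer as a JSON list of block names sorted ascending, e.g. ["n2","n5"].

idom tree: n1←n0 n2←n0 n3←n1 n4←n1 n5←n1 n6←n5 n7←n5 n8←n5 n9←n8
Dom at joins:
  n5: preds {n1,n3,n6}: {n0,n1} ∩ {n0,n1,n3} ∩ {n0,n1,n5,n6} = {n0,n1}; idom=n1
  n7: preds {n5,n6}: {n0,n1,n5} ∩ {n0,n1,n5,n6} = {n0,n1,n5}; idom=n5
  n8: preds {n5,n6,n7,n9}: {n0,n1,n5} ∩ {n0,n1,n5,n6} ∩ {n0,n1,n5,n7} ∩ {n0,n1,n5,n8,n9} = {n0,n1,n5}; idom=n5

DF walk-up:
  n5←n1: walk · to n1
  n5←n3: walk n3 to n1
  n5←n6: walk n6→n5 to n1
  n7←n5: walk · to n5
  n7←n6: walk n6 to n5
  n8←n5: walk · to n5
  n8←n6: walk n6 to n5
  n8←n7: walk n7 to n5
  n8←n9: walk n9→n8 to n5
  n0 → ∅
  n1 → ∅
  n2 → ∅
  n3 → {n5}
  n4 → ∅
  n5 → {n5}
  n6 → {n5,n7,n8}
  n7 → {n8}
  n8 → {n8}
  n9 → {n8}

φ for n: defs {n6}
  DF⁺ = {n5,n7,n8}

Answer: ["n5", "n7", "n8"]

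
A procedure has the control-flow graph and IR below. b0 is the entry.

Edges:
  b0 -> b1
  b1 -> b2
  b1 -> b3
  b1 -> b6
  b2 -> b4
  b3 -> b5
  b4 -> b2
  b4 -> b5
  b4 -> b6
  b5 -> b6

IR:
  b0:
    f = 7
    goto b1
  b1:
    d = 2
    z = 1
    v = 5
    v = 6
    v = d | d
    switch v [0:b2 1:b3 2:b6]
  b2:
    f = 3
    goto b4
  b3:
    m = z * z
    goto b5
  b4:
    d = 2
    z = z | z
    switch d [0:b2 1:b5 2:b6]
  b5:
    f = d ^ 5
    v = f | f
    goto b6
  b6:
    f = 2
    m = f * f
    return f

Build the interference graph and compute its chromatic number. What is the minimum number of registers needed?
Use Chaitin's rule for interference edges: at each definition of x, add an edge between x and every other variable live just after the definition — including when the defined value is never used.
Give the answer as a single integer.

def/use:
  b0 def {f} use ∅
  b1 def {d,v,z} use ∅
  b2 def {f} use ∅
  b3 def {m} use {z}
  b4 def {d,z} use {z}
  b5 def {f,v} use {d}
  b6 def {f,m} use ∅

Live sets:
  b0 li=∅ lo=∅
  b1 li=∅ lo={d,z}
  b2 li={z} lo={z}
  b3 li={d,z} lo={d}
  b4 li={z} lo={d,z}
  b5 li={d} lo=∅
  b6 li=∅ lo=∅

Interfere edges:
  d — {m,v,z}
  f — {m,z}
  m — {d,f}
  v — {d,z}
  z — {d,f,v}

Registers:
  clique {d,v,z} ⇒ need ≥ 3
  assign d→R0 f→R0 m→R1 v→R2 z→R1 — no edge inside a register ⇒ χ ≤ 3
  χ = 3

Answer: 3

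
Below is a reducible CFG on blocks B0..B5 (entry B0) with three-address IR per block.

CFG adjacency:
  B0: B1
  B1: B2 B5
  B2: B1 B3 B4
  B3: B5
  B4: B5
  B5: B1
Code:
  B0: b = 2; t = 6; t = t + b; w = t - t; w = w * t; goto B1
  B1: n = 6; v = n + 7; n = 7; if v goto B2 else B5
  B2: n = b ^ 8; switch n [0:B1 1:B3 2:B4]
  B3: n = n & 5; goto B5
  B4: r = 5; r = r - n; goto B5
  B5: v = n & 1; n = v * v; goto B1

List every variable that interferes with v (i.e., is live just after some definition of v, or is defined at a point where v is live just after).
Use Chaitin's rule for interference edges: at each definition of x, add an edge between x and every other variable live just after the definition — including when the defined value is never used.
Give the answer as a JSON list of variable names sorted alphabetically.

Answer: ["b", "n"]

Analysis:
Block summaries:
  B0: def={b,t,w} ue=∅
  B1: def={n,v} ue=∅
  B2: def={n} ue={b}
  B3: def={n} ue={n}
  B4: def={r} ue={n}
  B5: def={n,v} ue={n}

Backward fixpoint:
  B0: in=∅ out={b}
  B1: in={b} out={b,n}
  B2: in={b} out={b,n}
  B3: in={b,n} out={b,n}
  B4: in={b,n} out={b,n}
  B5: in={b,n} out={b}

Interference:
  b↔{n,r,t,v,w}
  n↔{b,r,v}
  r↔{b,n}
  t↔{b,w}
  v↔{b,n}
  w↔{b,t}

N(v) = ["b", "n"]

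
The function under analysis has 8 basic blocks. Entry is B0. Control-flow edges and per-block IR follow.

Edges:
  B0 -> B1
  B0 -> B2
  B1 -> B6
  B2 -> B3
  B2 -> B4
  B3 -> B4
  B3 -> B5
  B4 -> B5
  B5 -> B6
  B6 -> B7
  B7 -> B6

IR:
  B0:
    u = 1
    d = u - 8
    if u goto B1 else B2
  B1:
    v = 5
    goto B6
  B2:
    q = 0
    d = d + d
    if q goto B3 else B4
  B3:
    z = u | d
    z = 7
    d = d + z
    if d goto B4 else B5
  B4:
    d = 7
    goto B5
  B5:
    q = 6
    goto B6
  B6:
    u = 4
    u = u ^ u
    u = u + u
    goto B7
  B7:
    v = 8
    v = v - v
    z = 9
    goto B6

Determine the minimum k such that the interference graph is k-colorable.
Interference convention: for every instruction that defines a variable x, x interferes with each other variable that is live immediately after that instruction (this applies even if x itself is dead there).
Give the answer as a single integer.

Per-block:
  B0: {d,u} / ∅
  B1: {v} / ∅
  B2: {d,q} / {d}
  B3: {d,z} / {d,u}
  B4: {d} / ∅
  B5: {q} / ∅
  B6: {u} / ∅
  B7: {v,z} / ∅

Live sets:
  B0: in=∅ out={d,u}
  B1: in=∅ out=∅
  B2: in={d,u} out={d,u}
  B3: in={d,u} out=∅
  B4: in=∅ out=∅
  B5: in=∅ out=∅
  B6: in=∅ out=∅
  B7: in=∅ out=∅

Interference:
  d — {q,u,z}
  q — {d,u}
  u — {d,q}
  v — ∅
  z — {d}

Colouring:
  clique {d,q,u} ⇒ need ≥ 3
  3-colouring: c0={d,v}  c1={q,z}  c2={u}
  χ = 3

Answer: 3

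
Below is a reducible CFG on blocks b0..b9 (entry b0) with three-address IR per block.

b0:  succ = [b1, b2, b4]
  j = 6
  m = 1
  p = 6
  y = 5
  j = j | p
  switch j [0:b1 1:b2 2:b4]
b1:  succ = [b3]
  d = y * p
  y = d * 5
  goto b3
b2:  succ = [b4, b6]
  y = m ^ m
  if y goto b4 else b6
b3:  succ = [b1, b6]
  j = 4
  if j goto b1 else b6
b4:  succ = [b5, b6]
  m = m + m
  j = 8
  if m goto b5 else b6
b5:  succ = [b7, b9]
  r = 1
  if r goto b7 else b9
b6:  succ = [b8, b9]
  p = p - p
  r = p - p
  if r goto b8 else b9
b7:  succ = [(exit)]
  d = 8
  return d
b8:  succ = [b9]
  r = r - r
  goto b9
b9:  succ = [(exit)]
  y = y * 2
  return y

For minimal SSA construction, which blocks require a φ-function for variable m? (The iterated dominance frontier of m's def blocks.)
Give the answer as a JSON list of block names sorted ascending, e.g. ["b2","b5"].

idom tree: b1←b0 b2←b0 b3←b1 b4←b0 b5←b4 b6←b0 b7←b5 b8←b6 b9←b0
Join-block Dom:
  b1: preds {b0,b3}: {b0} ∩ {b0,b1,b3} = {b0}; idom=b0
  b4: preds {b0,b2}: {b0} ∩ {b0,b2} = {b0}; idom=b0
  b6: preds {b2,b3,b4}: {b0,b2} ∩ {b0,b1,b3} ∩ {b0,b4} = {b0}; idom=b0
  b9: preds {b5,b6,b8}: {b0,b4,b5} ∩ {b0,b6} ∩ {b0,b6,b8} = {b0}; idom=b0

DF derivation:
  b1←b0: walk · to b0
  b1←b3: walk b3→b1 to b0
  b4←b0: walk · to b0
  b4←b2: walk b2 to b0
  b6←b2: walk b2 to b0
  b6←b3: walk b3→b1 to b0
  b6←b4: walk b4 to b0
  b9←b5: walk b5→b4 to b0
  b9←b6: walk b6 to b0
  b9←b8: walk b8→b6 to b0
  DF(b0)=∅
  DF(b1)={b1,b6}
  DF(b2)={b4,b6}
  DF(b3)={b1,b6}
  DF(b4)={b6,b9}
  DF(b5)={b9}
  DF(b6)={b9}
  DF(b7)=∅
  DF(b8)={b9}
  DF(b9)=∅

φ for m: defs {b0,b4}
  DF⁺ = {b6,b9}

Answer: ["b6", "b9"]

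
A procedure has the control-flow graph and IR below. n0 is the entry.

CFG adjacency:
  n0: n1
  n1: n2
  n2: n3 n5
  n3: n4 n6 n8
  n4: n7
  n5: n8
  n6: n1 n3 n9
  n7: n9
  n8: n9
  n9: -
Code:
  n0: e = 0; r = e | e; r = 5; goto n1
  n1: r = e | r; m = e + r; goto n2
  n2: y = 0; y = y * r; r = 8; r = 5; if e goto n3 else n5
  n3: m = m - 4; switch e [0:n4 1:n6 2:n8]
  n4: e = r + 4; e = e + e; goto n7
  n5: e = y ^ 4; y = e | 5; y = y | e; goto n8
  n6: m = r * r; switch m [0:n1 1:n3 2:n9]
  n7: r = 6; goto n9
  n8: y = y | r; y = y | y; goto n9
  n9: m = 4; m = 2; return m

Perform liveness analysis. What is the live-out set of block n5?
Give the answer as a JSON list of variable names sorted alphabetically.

Answer: ["r", "y"]

Analysis:
def/use:
  n0 def {e,r} use ∅
  n1 def {m,r} use {e,r}
  n2 def {r,y} use {e,r}
  n3 def {m} use {e,m}
  n4 def {e} use {r}
  n5 def {e,y} use {y}
  n6 def {m} use {r}
  n7 def {r} use ∅
  n8 def {y} use {r,y}
  n9 def {m} use ∅

Liveness:
  n0 li=∅ lo={e,r}
  n1 li={e,r} lo={e,m,r}
  n2 li={e,m,r} lo={e,m,r,y}
  n3 li={e,m,r,y} lo={e,r,y}
  n4 li={r} lo=∅
  n5 li={r,y} lo={r,y}
  n6 li={e,r,y} lo={e,m,r,y}
  n7 li=∅ lo=∅
  n8 li={r,y} lo=∅
  n9 li=∅ lo=∅

live-out(n5) = ["r", "y"]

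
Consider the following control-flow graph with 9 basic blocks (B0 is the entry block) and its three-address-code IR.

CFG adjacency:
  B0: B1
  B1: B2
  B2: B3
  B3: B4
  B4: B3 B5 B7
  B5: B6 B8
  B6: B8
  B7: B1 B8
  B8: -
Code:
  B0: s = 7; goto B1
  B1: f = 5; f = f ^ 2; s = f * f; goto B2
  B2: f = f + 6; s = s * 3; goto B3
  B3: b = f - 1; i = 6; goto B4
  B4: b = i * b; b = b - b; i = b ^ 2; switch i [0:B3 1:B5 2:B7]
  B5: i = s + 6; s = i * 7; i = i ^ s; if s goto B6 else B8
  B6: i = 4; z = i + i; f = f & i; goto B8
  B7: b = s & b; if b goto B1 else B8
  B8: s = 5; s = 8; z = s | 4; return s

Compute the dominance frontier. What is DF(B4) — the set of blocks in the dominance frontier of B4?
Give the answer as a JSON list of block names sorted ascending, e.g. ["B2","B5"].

idom tree: B1←B0 B2←B1 B3←B2 B4←B3 B5←B4 B6←B5 B7←B4 B8←B4
Dom∩ at merges:
  B1: preds {B0,B7}: {B0} ∩ {B0,B1,B2,B3,B4,B7} = {B0}; idom=B0
  B3: preds {B2,B4}: {B0,B1,B2} ∩ {B0,B1,B2,B3,B4} = {B0,B1,B2}; idom=B2
  B8: preds {B5,B6,B7}: {B0,B1,B2,B3,B4,B5} ∩ {B0,B1,B2,B3,B4,B5,B6} ∩ {B0,B1,B2,B3,B4,B7} = {B0,B1,B2,B3,B4}; idom=B4

DF walk-up:
  join B1 pred B0: · stop@B0
  join B1 pred B7: B7→B4→B3→B2→B1 stop@B0
  join B3 pred B2: · stop@B2
  join B3 pred B4: B4→B3 stop@B2
  join B8 pred B5: B5 stop@B4
  join B8 pred B6: B6→B5 stop@B4
  join B8 pred B7: B7 stop@B4
  DF(B0)=∅
  DF(B1)={B1}
  DF(B2)={B1}
  DF(B3)={B1,B3}
  DF(B4)={B1,B3}
  DF(B5)={B8}
  DF(B6)={B8}
  DF(B7)={B1,B8}
  DF(B8)=∅

DF(B4) = ["B1", "B3"]

Answer: ["B1", "B3"]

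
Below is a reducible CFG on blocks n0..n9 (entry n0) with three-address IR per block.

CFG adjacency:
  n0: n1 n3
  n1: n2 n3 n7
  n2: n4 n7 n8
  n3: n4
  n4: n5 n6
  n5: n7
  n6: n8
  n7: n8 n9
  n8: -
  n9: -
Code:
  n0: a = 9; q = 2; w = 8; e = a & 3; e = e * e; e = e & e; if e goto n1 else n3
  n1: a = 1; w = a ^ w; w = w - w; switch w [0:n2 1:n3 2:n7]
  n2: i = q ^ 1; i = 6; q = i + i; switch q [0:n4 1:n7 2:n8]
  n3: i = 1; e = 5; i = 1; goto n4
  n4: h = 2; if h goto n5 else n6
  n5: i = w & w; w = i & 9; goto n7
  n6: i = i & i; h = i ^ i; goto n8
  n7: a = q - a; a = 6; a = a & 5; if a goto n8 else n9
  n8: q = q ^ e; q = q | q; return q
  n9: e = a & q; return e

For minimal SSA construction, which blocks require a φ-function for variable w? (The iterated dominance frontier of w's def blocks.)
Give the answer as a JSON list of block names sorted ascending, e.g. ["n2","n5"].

Answer: ["n3", "n4", "n7", "n8"]

Working:
idom tree: n1←n0 n2←n1 n3←n0 n4←n0 n5←n4 n6←n4 n7←n0 n8←n0 n9←n7
Dom at joins:
  n3: preds {n0,n1}: {n0} ∩ {n0,n1} = {n0}; idom=n0
  n4: preds {n2,n3}: {n0,n1,n2} ∩ {n0,n3} = {n0}; idom=n0
  n7: preds {n1,n2,n5}: {n0,n1} ∩ {n0,n1,n2} ∩ {n0,n4,n5} = {n0}; idom=n0
  n8: preds {n2,n6,n7}: {n0,n1,n2} ∩ {n0,n4,n6} ∩ {n0,n7} = {n0}; idom=n0

DF derivation:
  n3←n0: walk · to n0
  n3←n1: walk n1 to n0
  n4←n2: walk n2→n1 to n0
  n4←n3: walk n3 to n0
  n7←n1: walk n1 to n0
  n7←n2: walk n2→n1 to n0
  n7←n5: walk n5→n4 to n0
  n8←n2: walk n2→n1 to n0
  n8←n6: walk n6→n4 to n0
  n8←n7: walk n7 to n0
  n0 → ∅
  n1 → {n3,n4,n7,n8}
  n2 → {n4,n7,n8}
  n3 → {n4}
  n4 → {n7,n8}
  n5 → {n7}
  n6 → {n8}
  n7 → {n8}
  n8 → ∅
  n9 → ∅

φ for w: defs {n0,n1,n5}
  DF⁺ = {n3,n4,n7,n8}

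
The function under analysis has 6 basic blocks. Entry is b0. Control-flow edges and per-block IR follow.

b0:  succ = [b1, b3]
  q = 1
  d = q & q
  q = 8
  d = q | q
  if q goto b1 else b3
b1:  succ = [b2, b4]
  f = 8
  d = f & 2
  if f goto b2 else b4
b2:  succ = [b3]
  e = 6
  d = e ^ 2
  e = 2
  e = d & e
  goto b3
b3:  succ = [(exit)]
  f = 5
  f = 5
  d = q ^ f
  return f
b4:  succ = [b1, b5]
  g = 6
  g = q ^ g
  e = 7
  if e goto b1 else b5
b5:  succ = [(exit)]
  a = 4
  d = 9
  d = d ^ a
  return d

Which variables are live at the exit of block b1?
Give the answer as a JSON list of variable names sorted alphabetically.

Answer: ["q"]

Derivation:
def/use:
  b0 def {d,q} use ∅
  b1 def {d,f} use ∅
  b2 def {d,e} use ∅
  b3 def {d,f} use {q}
  b4 def {e,g} use {q}
  b5 def {a,d} use ∅

Live sets:
  b0 li=∅ lo={q}
  b1 li={q} lo={q}
  b2 li={q} lo={q}
  b3 li={q} lo=∅
  b4 li={q} lo={q}
  b5 li=∅ lo=∅

live-out(b1) = ["q"]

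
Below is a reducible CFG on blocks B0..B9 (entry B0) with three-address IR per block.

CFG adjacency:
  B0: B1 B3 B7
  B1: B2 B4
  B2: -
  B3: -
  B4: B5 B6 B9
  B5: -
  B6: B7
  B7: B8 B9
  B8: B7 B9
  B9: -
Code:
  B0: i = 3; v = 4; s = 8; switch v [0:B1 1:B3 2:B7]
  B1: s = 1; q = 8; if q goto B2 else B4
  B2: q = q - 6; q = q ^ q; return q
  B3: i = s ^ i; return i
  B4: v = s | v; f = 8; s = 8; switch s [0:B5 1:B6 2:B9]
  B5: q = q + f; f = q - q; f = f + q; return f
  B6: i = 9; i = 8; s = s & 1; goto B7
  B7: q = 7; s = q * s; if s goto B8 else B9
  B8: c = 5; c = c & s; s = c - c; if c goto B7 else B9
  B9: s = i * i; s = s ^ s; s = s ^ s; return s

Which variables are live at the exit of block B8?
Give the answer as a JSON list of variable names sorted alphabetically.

Answer: ["i", "s"]

Derivation:
Block summaries:
  B0: {i,s,v} / ∅
  B1: {q,s} / ∅
  B2: {q} / {q}
  B3: {i} / {i,s}
  B4: {f,s,v} / {s,v}
  B5: {f,q} / {f,q}
  B6: {i,s} / {s}
  B7: {q,s} / {s}
  B8: {c,s} / {s}
  B9: {s} / {i}

Liveness:
  live B0: ∅→{i,s,v}
  live B1: {i,v}→{i,q,s,v}
  live B2: {q}→∅
  live B3: {i,s}→∅
  live B4: {i,q,s,v}→{f,i,q,s}
  live B5: {f,q}→∅
  live B6: {s}→{i,s}
  live B7: {i,s}→{i,s}
  live B8: {i,s}→{i,s}
  live B9: {i}→∅

live-out(B8) = ["i", "s"]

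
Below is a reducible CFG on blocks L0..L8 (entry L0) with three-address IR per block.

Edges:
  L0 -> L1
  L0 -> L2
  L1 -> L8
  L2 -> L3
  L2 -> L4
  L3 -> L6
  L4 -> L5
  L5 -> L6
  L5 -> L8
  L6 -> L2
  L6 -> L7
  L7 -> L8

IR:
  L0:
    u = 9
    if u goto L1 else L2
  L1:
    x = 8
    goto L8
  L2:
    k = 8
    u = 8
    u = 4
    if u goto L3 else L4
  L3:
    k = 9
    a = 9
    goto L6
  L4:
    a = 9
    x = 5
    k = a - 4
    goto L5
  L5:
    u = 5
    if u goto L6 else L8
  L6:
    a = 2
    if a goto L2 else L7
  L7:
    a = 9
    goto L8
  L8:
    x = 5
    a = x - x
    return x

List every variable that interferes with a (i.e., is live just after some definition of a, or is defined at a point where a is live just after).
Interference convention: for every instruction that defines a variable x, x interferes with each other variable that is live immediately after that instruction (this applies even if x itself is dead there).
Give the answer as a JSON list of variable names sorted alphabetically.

Answer: ["x"]

Derivation:
Block summaries:
  L0: def={u} ue=∅
  L1: def={x} ue=∅
  L2: def={k,u} ue=∅
  L3: def={a,k} ue=∅
  L4: def={a,k,x} ue=∅
  L5: def={u} ue=∅
  L6: def={a} ue=∅
  L7: def={a} ue=∅
  L8: def={a,x} ue=∅

Liveness:
  L0 li=∅ lo=∅
  L1 li=∅ lo=∅
  L2 li=∅ lo=∅
  L3 li=∅ lo=∅
  L4 li=∅ lo=∅
  L5 li=∅ lo=∅
  L6 li=∅ lo=∅
  L7 li=∅ lo=∅
  L8 li=∅ lo=∅

Interfere edges:
  a: {x}
  k: ∅
  u: ∅
  x: {a}

N(a) = ["x"]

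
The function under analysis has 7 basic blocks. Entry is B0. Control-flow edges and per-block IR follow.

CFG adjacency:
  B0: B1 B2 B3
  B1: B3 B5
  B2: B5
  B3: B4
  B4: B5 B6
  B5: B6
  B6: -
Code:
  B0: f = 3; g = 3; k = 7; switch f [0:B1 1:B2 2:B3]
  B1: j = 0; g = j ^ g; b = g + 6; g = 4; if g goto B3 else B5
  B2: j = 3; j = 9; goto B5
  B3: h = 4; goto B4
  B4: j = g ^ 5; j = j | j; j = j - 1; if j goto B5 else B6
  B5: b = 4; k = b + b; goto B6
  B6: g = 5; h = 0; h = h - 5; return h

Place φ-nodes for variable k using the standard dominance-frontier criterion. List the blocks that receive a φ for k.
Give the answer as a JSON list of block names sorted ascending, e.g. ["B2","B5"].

idom tree: B1←B0 B2←B0 B3←B0 B4←B3 B5←B0 B6←B0
Join-block Dom:
  B3: preds {B0,B1}: {B0} ∩ {B0,B1} = {B0}; idom=B0
  B5: preds {B1,B2,B4}: {B0,B1} ∩ {B0,B2} ∩ {B0,B3,B4} = {B0}; idom=B0
  B6: preds {B4,B5}: {B0,B3,B4} ∩ {B0,B5} = {B0}; idom=B0

DF derivation:
  B3←B0: walk · to B0
  B3←B1: walk B1 to B0
  B5←B1: walk B1 to B0
  B5←B2: walk B2 to B0
  B5←B4: walk B4→B3 to B0
  B6←B4: walk B4→B3 to B0
  B6←B5: walk B5 to B0
  B0 → ∅
  B1 → {B3,B5}
  B2 → {B5}
  B3 → {B5,B6}
  B4 → {B5,B6}
  B5 → {B6}
  B6 → ∅

φ for k: defs {B0,B5}
  DF⁺ = {B6}

Answer: ["B6"]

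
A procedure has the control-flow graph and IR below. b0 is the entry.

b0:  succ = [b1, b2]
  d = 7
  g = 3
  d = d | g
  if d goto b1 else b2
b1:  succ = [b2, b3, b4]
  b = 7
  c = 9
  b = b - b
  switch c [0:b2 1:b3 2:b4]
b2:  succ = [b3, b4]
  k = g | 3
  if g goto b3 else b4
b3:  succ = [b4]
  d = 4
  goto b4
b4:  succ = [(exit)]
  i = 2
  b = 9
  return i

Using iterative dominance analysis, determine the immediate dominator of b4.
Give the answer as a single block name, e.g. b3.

idom tree: b1←b0 b2←b0 b3←b0 b4←b0
Dom∩ at merges:
  b2: preds {b0,b1}: {b0} ∩ {b0,b1} = {b0}; idom=b0
  b3: preds {b1,b2}: {b0,b1} ∩ {b0,b2} = {b0}; idom=b0
  b4: preds {b1,b2,b3}: {b0,b1} ∩ {b0,b2} ∩ {b0,b3} = {b0}; idom=b0

idom(b4) = b0

Answer: b0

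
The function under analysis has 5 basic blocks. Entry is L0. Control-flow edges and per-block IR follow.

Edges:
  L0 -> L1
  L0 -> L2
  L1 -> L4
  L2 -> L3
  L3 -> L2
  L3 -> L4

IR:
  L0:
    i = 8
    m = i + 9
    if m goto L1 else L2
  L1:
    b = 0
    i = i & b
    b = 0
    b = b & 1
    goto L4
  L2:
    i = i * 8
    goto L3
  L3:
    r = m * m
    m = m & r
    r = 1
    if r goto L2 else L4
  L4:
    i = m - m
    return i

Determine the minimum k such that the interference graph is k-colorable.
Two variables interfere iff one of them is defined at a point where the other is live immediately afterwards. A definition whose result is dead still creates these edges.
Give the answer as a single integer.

def/use:
  L0 def {i,m} use ∅
  L1 def {b,i} use {i}
  L2 def {i} use {i}
  L3 def {m,r} use {m}
  L4 def {i} use {m}

Live sets:
  live L0: ∅→{i,m}
  live L1: {i,m}→{m}
  live L2: {i,m}→{i,m}
  live L3: {i,m}→{i,m}
  live L4: {m}→∅

Conflict graph:
  b — {i,m}
  i — {b,m,r}
  m — {b,i,r}
  r — {i,m}

Chromatic number:
  lower bound: {b,i,m} mutually conflict ⇒ χ ≥ 3
  3-colouring: c0={i}  c1={m}  c2={b,r}
  χ = 3

Answer: 3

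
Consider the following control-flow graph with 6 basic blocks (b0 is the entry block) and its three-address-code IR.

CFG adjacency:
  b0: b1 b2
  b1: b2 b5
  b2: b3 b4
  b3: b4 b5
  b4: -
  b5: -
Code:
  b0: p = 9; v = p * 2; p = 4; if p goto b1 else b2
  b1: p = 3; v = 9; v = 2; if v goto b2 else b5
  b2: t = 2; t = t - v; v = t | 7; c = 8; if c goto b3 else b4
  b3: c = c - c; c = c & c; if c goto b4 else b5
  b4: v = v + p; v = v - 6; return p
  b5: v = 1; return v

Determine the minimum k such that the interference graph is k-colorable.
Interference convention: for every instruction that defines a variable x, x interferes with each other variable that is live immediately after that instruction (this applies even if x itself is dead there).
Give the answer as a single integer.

Answer: 3

Analysis:
Per-block:
  b0: {p,v} / ∅
  b1: {p,v} / ∅
  b2: {c,t,v} / {v}
  b3: {c} / {c}
  b4: {v} / {p,v}
  b5: {v} / ∅

Backward fixpoint:
  live b0: ∅→{p,v}
  live b1: ∅→{p,v}
  live b2: {p,v}→{c,p,v}
  live b3: {c,p,v}→{p,v}
  live b4: {p,v}→∅
  live b5: ∅→∅

Interfere edges:
  c — {p,v}
  p — {c,t,v}
  t — {p,v}
  v — {c,p,t}

Colouring:
  lower bound: {c,p,v} mutually conflict ⇒ χ ≥ 3
  assign c→r2 p→r0 t→r2 v→r1 — no edge inside a register ⇒ χ ≤ 3
  χ = 3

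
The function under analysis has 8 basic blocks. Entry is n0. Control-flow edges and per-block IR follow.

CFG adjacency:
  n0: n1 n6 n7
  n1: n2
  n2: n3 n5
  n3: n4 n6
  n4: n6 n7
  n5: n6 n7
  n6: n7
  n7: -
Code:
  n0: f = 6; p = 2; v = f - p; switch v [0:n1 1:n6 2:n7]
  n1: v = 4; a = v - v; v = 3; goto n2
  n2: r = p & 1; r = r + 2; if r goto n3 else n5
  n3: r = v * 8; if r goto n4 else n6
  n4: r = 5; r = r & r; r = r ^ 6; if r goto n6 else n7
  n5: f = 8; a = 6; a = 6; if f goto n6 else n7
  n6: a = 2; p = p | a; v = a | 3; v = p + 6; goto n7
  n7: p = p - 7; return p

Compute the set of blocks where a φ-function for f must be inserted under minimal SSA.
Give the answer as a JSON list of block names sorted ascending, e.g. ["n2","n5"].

Answer: ["n6", "n7"]

Working:
idom tree: n1←n0 n2←n1 n3←n2 n4←n3 n5←n2 n6←n0 n7←n0
Join-block Dom:
  n6: preds {n0,n3,n4,n5}: {n0} ∩ {n0,n1,n2,n3} ∩ {n0,n1,n2,n3,n4} ∩ {n0,n1,n2,n5} = {n0}; idom=n0
  n7: preds {n0,n4,n5,n6}: {n0} ∩ {n0,n1,n2,n3,n4} ∩ {n0,n1,n2,n5} ∩ {n0,n6} = {n0}; idom=n0

DF derivation:
  n6←n0: walk · to n0
  n6←n3: walk n3→n2→n1 to n0
  n6←n4: walk n4→n3→n2→n1 to n0
  n6←n5: walk n5→n2→n1 to n0
  n7←n0: walk · to n0
  n7←n4: walk n4→n3→n2→n1 to n0
  n7←n5: walk n5→n2→n1 to n0
  n7←n6: walk n6 to n0
  n0: DF=∅
  n1: DF={n6,n7}
  n2: DF={n6,n7}
  n3: DF={n6,n7}
  n4: DF={n6,n7}
  n5: DF={n6,n7}
  n6: DF={n7}
  n7: DF=∅

φ for f: defs {n0,n5}
  DF⁺ = {n6,n7}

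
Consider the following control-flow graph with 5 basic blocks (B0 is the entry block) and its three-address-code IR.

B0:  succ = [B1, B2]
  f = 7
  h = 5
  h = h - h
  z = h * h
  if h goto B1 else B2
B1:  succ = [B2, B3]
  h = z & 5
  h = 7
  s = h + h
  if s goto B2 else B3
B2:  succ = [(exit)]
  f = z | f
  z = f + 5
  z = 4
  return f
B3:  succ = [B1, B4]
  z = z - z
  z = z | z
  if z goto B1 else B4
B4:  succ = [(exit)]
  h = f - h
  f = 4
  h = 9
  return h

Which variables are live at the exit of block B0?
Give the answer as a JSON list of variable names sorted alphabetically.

Per-block:
  B0: def={f,h,z} ue=∅
  B1: def={h,s} ue={z}
  B2: def={f,z} ue={f,z}
  B3: def={z} ue={z}
  B4: def={f,h} ue={f,h}

Backward fixpoint:
  B0 li=∅ lo={f,z}
  B1 li={f,z} lo={f,h,z}
  B2 li={f,z} lo=∅
  B3 li={f,h,z} lo={f,h,z}
  B4 li={f,h} lo=∅

live-out(B0) = ["f", "z"]

Answer: ["f", "z"]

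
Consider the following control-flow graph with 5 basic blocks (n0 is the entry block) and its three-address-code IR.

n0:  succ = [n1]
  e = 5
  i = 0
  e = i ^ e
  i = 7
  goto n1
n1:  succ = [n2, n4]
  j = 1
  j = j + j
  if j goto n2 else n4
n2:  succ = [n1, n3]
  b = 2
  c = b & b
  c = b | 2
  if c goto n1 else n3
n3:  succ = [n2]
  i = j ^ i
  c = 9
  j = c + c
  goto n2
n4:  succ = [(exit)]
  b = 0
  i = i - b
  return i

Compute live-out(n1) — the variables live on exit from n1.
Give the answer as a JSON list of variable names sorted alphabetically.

Answer: ["i", "j"]

Working:
def/use:
  n0: def={e,i} ue=∅
  n1: def={j} ue=∅
  n2: def={b,c} ue=∅
  n3: def={c,i,j} ue={i,j}
  n4: def={b,i} ue={i}

Live sets:
  n0: in=∅ out={i}
  n1: in={i} out={i,j}
  n2: in={i,j} out={i,j}
  n3: in={i,j} out={i,j}
  n4: in={i} out=∅

live-out(n1) = ["i", "j"]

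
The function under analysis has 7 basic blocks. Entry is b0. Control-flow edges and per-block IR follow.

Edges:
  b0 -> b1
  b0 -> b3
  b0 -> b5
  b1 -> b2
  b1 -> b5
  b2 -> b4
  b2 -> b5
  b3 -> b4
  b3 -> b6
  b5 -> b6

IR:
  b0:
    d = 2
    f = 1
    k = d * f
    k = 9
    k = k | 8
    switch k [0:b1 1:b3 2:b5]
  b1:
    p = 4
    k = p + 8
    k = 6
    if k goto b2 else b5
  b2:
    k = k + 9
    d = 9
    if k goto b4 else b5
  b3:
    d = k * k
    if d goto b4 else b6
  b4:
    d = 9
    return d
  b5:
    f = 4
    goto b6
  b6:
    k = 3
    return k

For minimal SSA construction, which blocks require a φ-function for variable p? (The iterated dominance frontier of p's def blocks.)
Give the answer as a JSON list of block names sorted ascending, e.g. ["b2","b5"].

idom tree: b1←b0 b2←b1 b3←b0 b4←b0 b5←b0 b6←b0
Dom at joins:
  b4: preds {b2,b3}: {b0,b1,b2} ∩ {b0,b3} = {b0}; idom=b0
  b5: preds {b0,b1,b2}: {b0} ∩ {b0,b1} ∩ {b0,b1,b2} = {b0}; idom=b0
  b6: preds {b3,b5}: {b0,b3} ∩ {b0,b5} = {b0}; idom=b0

Frontier:
  join b4 pred b2: b2→b1 stop@b0
  join b4 pred b3: b3 stop@b0
  join b5 pred b0: · stop@b0
  join b5 pred b1: b1 stop@b0
  join b5 pred b2: b2→b1 stop@b0
  join b6 pred b3: b3 stop@b0
  join b6 pred b5: b5 stop@b0
  DF(b0)=∅
  DF(b1)={b4,b5}
  DF(b2)={b4,b5}
  DF(b3)={b4,b6}
  DF(b4)=∅
  DF(b5)={b6}
  DF(b6)=∅

φ for p: defs {b1}
  DF⁺ = {b4,b5,b6}

Answer: ["b4", "b5", "b6"]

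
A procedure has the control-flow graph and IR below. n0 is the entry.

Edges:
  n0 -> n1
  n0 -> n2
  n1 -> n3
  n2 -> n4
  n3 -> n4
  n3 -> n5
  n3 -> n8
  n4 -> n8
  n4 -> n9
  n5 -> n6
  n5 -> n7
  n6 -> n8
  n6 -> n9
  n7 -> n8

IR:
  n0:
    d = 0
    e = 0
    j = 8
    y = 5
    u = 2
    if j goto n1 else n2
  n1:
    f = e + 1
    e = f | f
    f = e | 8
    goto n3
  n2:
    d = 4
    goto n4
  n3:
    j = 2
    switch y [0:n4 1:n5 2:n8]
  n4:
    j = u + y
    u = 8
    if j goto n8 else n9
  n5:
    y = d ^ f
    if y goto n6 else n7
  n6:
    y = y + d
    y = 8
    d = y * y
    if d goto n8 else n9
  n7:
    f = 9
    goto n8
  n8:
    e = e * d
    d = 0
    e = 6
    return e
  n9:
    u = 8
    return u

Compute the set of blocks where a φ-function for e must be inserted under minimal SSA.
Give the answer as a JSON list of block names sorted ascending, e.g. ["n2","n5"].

idom tree: n1←n0 n2←n0 n3←n1 n4←n0 n5←n3 n6←n5 n7←n5 n8←n0 n9←n0
Dom∩ at merges:
  n4: preds {n2,n3}: {n0,n2} ∩ {n0,n1,n3} = {n0}; idom=n0
  n8: preds {n3,n4,n6,n7}: {n0,n1,n3} ∩ {n0,n4} ∩ {n0,n1,n3,n5,n6} ∩ {n0,n1,n3,n5,n7} = {n0}; idom=n0
  n9: preds {n4,n6}: {n0,n4} ∩ {n0,n1,n3,n5,n6} = {n0}; idom=n0

DF walk-up:
  n4←n2: walk n2 to n0
  n4←n3: walk n3→n1 to n0
  n8←n3: walk n3→n1 to n0
  n8←n4: walk n4 to n0
  n8←n6: walk n6→n5→n3→n1 to n0
  n8←n7: walk n7→n5→n3→n1 to n0
  n9←n4: walk n4 to n0
  n9←n6: walk n6→n5→n3→n1 to n0
  DF(n0)=∅
  DF(n1)={n4,n8,n9}
  DF(n2)={n4}
  DF(n3)={n4,n8,n9}
  DF(n4)={n8,n9}
  DF(n5)={n8,n9}
  DF(n6)={n8,n9}
  DF(n7)={n8}
  DF(n8)=∅
  DF(n9)=∅

φ for e: defs {n0,n1,n8}
  DF⁺ = {n4,n8,n9}

Answer: ["n4", "n8", "n9"]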